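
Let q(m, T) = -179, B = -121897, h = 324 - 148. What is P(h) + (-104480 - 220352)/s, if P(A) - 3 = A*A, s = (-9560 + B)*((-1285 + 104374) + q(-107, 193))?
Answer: 209545671628781/6764119935 ≈ 30979.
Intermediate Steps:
h = 176
s = -13528239870 (s = (-9560 - 121897)*((-1285 + 104374) - 179) = -131457*(103089 - 179) = -131457*102910 = -13528239870)
P(A) = 3 + A² (P(A) = 3 + A*A = 3 + A²)
P(h) + (-104480 - 220352)/s = (3 + 176²) + (-104480 - 220352)/(-13528239870) = (3 + 30976) - 324832*(-1/13528239870) = 30979 + 162416/6764119935 = 209545671628781/6764119935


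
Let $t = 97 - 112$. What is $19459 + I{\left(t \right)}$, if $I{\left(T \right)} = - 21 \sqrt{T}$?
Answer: $19459 - 21 i \sqrt{15} \approx 19459.0 - 81.333 i$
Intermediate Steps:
$t = -15$
$19459 + I{\left(t \right)} = 19459 - 21 \sqrt{-15} = 19459 - 21 i \sqrt{15}$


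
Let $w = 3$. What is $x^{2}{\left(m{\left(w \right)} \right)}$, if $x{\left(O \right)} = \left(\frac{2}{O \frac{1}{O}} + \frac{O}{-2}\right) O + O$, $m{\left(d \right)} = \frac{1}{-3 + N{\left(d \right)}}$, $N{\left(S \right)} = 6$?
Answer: $\frac{289}{324} \approx 0.89198$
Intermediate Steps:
$m{\left(d \right)} = \frac{1}{3}$ ($m{\left(d \right)} = \frac{1}{-3 + 6} = \frac{1}{3}$)
$x{\left(O \right)} = O + O \left(2 - \frac{O}{2}\right)$ ($x{\left(O \right)} = \left(\frac{2}{1} + O \left(- \frac{1}{2}\right)\right) O + O = \left(2 \cdot 1 - \frac{O}{2}\right) O + O = \left(2 - \frac{O}{2}\right) O + O = O \left(2 - \frac{O}{2}\right) + O = O + O \left(2 - \frac{O}{2}\right)$)
$x^{2}{\left(m{\left(w \right)} \right)} = \left(\frac{1}{2} \cdot \frac{1}{3} \left(6 - \frac{1}{3}\right)\right)^{2} = \left(\frac{1}{2} \cdot \frac{1}{3} \cdot \frac{17}{3}\right)^{2} = \left(\frac{17}{18}\right)^{2} = \frac{289}{324}$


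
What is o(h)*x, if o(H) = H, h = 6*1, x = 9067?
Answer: 54402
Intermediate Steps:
h = 6
o(h)*x = 6*9067 = 54402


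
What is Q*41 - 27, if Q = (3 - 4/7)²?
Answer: 10526/49 ≈ 214.82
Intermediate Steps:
Q = 289/49 (Q = (3 - 4*⅐)² = (3 - 4/7)² = (17/7)² = 289/49 ≈ 5.8980)
Q*41 - 27 = (289/49)*41 - 27 = 11849/49 - 27 = 10526/49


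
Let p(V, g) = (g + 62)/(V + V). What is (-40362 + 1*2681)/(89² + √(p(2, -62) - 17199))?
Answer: -298471201/62759440 + 791301*I*√39/62759440 ≈ -4.7558 + 0.07874*I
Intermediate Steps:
p(V, g) = (62 + g)/(2*V) (p(V, g) = (62 + g)/((2*V)) = (62 + g)*(1/(2*V)) = (62 + g)/(2*V))
(-40362 + 1*2681)/(89² + √(p(2, -62) - 17199)) = (-40362 + 1*2681)/(89² + √((½)*(62 - 62)/2 - 17199)) = (-40362 + 2681)/(7921 + √((½)*(½)*0 - 17199)) = -37681/(7921 + √(0 - 17199)) = -37681/(7921 + √(-17199)) = -37681/(7921 + 21*I*√39)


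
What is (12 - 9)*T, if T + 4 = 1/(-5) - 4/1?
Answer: -123/5 ≈ -24.600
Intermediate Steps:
T = -41/5 (T = -4 + (1/(-5) - 4/1) = -4 + (1*(-⅕) - 4*1) = -4 + (-⅕ - 4) = -4 - 21/5 = -41/5 ≈ -8.2000)
(12 - 9)*T = (12 - 9)*(-41/5) = 3*(-41/5) = -123/5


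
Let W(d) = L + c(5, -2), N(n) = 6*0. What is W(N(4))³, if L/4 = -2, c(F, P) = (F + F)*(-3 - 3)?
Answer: -314432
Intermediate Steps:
c(F, P) = -12*F (c(F, P) = (2*F)*(-6) = -12*F)
L = -8 (L = 4*(-2) = -8)
N(n) = 0
W(d) = -68 (W(d) = -8 - 12*5 = -8 - 60 = -68)
W(N(4))³ = (-68)³ = -314432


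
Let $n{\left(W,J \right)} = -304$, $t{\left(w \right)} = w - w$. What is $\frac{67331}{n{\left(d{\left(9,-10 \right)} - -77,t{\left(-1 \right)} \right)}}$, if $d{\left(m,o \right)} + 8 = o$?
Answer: $- \frac{67331}{304} \approx -221.48$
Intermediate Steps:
$d{\left(m,o \right)} = -8 + o$
$t{\left(w \right)} = 0$
$\frac{67331}{n{\left(d{\left(9,-10 \right)} - -77,t{\left(-1 \right)} \right)}} = \frac{67331}{-304} = 67331 \left(- \frac{1}{304}\right) = - \frac{67331}{304}$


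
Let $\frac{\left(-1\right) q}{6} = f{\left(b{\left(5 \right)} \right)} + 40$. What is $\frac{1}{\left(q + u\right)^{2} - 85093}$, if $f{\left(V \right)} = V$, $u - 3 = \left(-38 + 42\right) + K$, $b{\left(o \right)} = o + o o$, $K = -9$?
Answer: $\frac{1}{92991} \approx 1.0754 \cdot 10^{-5}$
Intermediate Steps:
$b{\left(o \right)} = o + o^{2}$
$u = -2$ ($u = 3 + \left(\left(-38 + 42\right) - 9\right) = 3 + \left(4 - 9\right) = 3 - 5 = -2$)
$q = -420$ ($q = - 6 \left(5 \left(1 + 5\right) + 40\right) = - 6 \left(5 \cdot 6 + 40\right) = - 6 \left(30 + 40\right) = \left(-6\right) 70 = -420$)
$\frac{1}{\left(q + u\right)^{2} - 85093} = \frac{1}{\left(-420 - 2\right)^{2} - 85093} = \frac{1}{\left(-422\right)^{2} - 85093} = \frac{1}{178084 - 85093} = \frac{1}{92991}$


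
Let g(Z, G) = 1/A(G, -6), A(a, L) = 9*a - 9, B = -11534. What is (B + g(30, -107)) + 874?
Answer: -10361521/972 ≈ -10660.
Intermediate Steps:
A(a, L) = -9 + 9*a
g(Z, G) = 1/(-9 + 9*G)
(B + g(30, -107)) + 874 = (-11534 + 1/(9*(-1 - 107))) + 874 = (-11534 + (⅑)/(-108)) + 874 = (-11534 + (⅑)*(-1/108)) + 874 = (-11534 - 1/972) + 874 = -11211049/972 + 874 = -10361521/972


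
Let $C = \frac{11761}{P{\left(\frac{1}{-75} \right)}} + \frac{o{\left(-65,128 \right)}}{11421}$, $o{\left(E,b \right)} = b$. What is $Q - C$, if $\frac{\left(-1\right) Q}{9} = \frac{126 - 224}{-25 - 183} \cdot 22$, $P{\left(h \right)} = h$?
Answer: $\frac{523801875973}{593892} \approx 8.8198 \cdot 10^{5}$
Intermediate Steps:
$Q = - \frac{4851}{52}$ ($Q = - 9 \frac{126 - 224}{-25 - 183} \cdot 22 = - 9 - \frac{98}{-208} \cdot 22 = - 9 \left(-98\right) \left(- \frac{1}{208}\right) 22 = - 9 \cdot \frac{49}{104} \cdot 22 = \left(-9\right) \frac{539}{52} = - \frac{4851}{52} \approx -93.288$)
$C = - \frac{10074178447}{11421}$ ($C = \frac{11761}{\frac{1}{-75}} + \frac{128}{11421} = \frac{11761}{- \frac{1}{75}} + 128 \cdot \frac{1}{11421} = 11761 \left(-75\right) + \frac{128}{11421} = -882075 + \frac{128}{11421} = - \frac{10074178447}{11421} \approx -8.8208 \cdot 10^{5}$)
$Q - C = - \frac{4851}{52} - - \frac{10074178447}{11421} = - \frac{4851}{52} + \frac{10074178447}{11421} = \frac{523801875973}{593892}$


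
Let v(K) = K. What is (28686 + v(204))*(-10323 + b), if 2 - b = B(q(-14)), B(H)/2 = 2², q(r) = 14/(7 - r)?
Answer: -298404810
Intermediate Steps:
B(H) = 8 (B(H) = 2*2² = 2*4 = 8)
b = -6 (b = 2 - 1*8 = 2 - 8 = -6)
(28686 + v(204))*(-10323 + b) = (28686 + 204)*(-10323 - 6) = 28890*(-10329) = -298404810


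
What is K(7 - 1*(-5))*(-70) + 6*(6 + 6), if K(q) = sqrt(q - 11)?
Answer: 2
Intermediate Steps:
K(q) = sqrt(-11 + q)
K(7 - 1*(-5))*(-70) + 6*(6 + 6) = sqrt(-11 + (7 - 1*(-5)))*(-70) + 6*(6 + 6) = sqrt(-11 + (7 + 5))*(-70) + 6*12 = sqrt(-11 + 12)*(-70) + 72 = sqrt(1)*(-70) + 72 = 1*(-70) + 72 = -70 + 72 = 2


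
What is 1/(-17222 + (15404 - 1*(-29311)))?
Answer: 1/27493 ≈ 3.6373e-5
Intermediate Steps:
1/(-17222 + (15404 - 1*(-29311))) = 1/(-17222 + (15404 + 29311)) = 1/(-17222 + 44715) = 1/27493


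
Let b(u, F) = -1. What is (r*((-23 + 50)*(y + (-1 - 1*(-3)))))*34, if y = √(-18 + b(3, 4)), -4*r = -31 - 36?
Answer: 30753 + 30753*I*√19/2 ≈ 30753.0 + 67025.0*I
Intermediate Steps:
r = 67/4 (r = -(-31 - 36)/4 = -¼*(-67) = 67/4 ≈ 16.750)
y = I*√19 (y = √(-18 - 1) = √(-19) = I*√19 ≈ 4.3589*I)
(r*((-23 + 50)*(y + (-1 - 1*(-3)))))*34 = (67*((-23 + 50)*(I*√19 + (-1 - 1*(-3))))/4)*34 = (67*(27*(I*√19 + (-1 + 3)))/4)*34 = (67*(27*(I*√19 + 2))/4)*34 = (67*(27*(2 + I*√19))/4)*34 = (67*(54 + 27*I*√19)/4)*34 = (1809/2 + 1809*I*√19/4)*34 = 30753 + 30753*I*√19/2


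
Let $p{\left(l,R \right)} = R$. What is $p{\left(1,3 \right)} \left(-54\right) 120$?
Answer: $-19440$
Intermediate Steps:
$p{\left(1,3 \right)} \left(-54\right) 120 = 3 \left(-54\right) 120 = \left(-162\right) 120 = -19440$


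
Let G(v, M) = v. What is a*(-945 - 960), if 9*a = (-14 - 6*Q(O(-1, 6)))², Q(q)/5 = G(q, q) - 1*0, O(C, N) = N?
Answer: -23898860/3 ≈ -7.9663e+6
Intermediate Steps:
Q(q) = 5*q (Q(q) = 5*(q - 1*0) = 5*(q + 0) = 5*q)
a = 37636/9 (a = (-14 - 30*6)²/9 = (-14 - 6*30)²/9 = (-14 - 180)²/9 = (⅑)*(-194)² = (⅑)*37636 = 37636/9 ≈ 4181.8)
a*(-945 - 960) = 37636*(-945 - 960)/9 = (37636/9)*(-1905) = -23898860/3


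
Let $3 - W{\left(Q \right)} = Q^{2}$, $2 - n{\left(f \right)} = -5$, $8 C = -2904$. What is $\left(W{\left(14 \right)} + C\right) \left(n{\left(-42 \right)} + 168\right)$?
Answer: $-97300$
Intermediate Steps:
$C = -363$ ($C = \frac{1}{8} \left(-2904\right) = -363$)
$n{\left(f \right)} = 7$ ($n{\left(f \right)} = 2 - -5 = 2 + 5 = 7$)
$W{\left(Q \right)} = 3 - Q^{2}$
$\left(W{\left(14 \right)} + C\right) \left(n{\left(-42 \right)} + 168\right) = \left(\left(3 - 14^{2}\right) - 363\right) \left(7 + 168\right) = \left(\left(3 - 196\right) - 363\right) 175 = \left(-193 - 363\right) 175 = \left(-556\right) 175 = -97300$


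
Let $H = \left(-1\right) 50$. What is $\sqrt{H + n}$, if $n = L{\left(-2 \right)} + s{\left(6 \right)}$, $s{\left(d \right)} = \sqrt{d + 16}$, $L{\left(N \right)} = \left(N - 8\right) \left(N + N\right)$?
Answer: $\sqrt{-10 + \sqrt{22}} \approx 2.3043 i$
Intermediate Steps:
$L{\left(N \right)} = 2 N \left(-8 + N\right)$ ($L{\left(N \right)} = \left(-8 + N\right) 2 N = 2 N \left(-8 + N\right)$)
$s{\left(d \right)} = \sqrt{16 + d}$
$n = 40 + \sqrt{22}$ ($n = 2 \left(-2\right) \left(-8 - 2\right) + \sqrt{16 + 6} = 2 \left(-2\right) \left(-10\right) + \sqrt{22} = 40 + \sqrt{22} \approx 44.69$)
$H = -50$
$\sqrt{H + n} = \sqrt{-50 + \left(40 + \sqrt{22}\right)} = \sqrt{-10 + \sqrt{22}}$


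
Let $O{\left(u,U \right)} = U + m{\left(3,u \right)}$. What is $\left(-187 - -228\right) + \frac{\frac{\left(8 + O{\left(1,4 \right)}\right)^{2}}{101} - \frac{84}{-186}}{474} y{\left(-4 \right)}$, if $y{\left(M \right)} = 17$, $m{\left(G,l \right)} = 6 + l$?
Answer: $\frac{61062139}{1484094} \approx 41.144$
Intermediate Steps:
$O{\left(u,U \right)} = 6 + U + u$ ($O{\left(u,U \right)} = U + \left(6 + u\right) = 6 + U + u$)
$\left(-187 - -228\right) + \frac{\frac{\left(8 + O{\left(1,4 \right)}\right)^{2}}{101} - \frac{84}{-186}}{474} y{\left(-4 \right)} = \left(-187 - -228\right) + \frac{\frac{\left(8 + \left(6 + 4 + 1\right)\right)^{2}}{101} - \frac{84}{-186}}{474} \cdot 17 = \left(-187 + 228\right) + \left(\left(8 + 11\right)^{2} \cdot \frac{1}{101} - - \frac{14}{31}\right) \frac{1}{474} \cdot 17 = 41 + \left(19^{2} \cdot \frac{1}{101} + \frac{14}{31}\right) \frac{1}{474} \cdot 17 = 41 + \left(361 \cdot \frac{1}{101} + \frac{14}{31}\right) \frac{1}{474} \cdot 17 = 41 + \left(\frac{361}{101} + \frac{14}{31}\right) \frac{1}{474} \cdot 17 = 41 + \frac{12605}{3131} \cdot \frac{1}{474} \cdot 17 = 41 + \frac{12605}{1484094} \cdot 17 = 41 + \frac{214285}{1484094} = \frac{61062139}{1484094}$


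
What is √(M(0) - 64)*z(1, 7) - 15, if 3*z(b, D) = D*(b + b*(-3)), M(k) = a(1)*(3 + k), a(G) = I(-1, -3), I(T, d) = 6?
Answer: -15 - 14*I*√46/3 ≈ -15.0 - 31.651*I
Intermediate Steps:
a(G) = 6
M(k) = 18 + 6*k (M(k) = 6*(3 + k) = 18 + 6*k)
z(b, D) = -2*D*b/3 (z(b, D) = (D*(b + b*(-3)))/3 = (D*(b - 3*b))/3 = (D*(-2*b))/3 = (-2*D*b)/3 = -2*D*b/3)
√(M(0) - 64)*z(1, 7) - 15 = √((18 + 6*0) - 64)*(-⅔*7*1) - 15 = √((18 + 0) - 64)*(-14/3) - 15 = √(18 - 64)*(-14/3) - 15 = √(-46)*(-14/3) - 15 = (I*√46)*(-14/3) - 15 = -14*I*√46/3 - 15 = -15 - 14*I*√46/3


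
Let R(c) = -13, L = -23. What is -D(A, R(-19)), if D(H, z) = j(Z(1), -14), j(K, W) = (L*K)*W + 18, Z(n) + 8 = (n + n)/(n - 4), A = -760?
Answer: 8318/3 ≈ 2772.7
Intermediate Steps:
Z(n) = -8 + 2*n/(-4 + n) (Z(n) = -8 + (n + n)/(n - 4) = -8 + (2*n)/(-4 + n) = -8 + 2*n/(-4 + n))
j(K, W) = 18 - 23*K*W (j(K, W) = (-23*K)*W + 18 = -23*K*W + 18 = 18 - 23*K*W)
D(H, z) = -8318/3 (D(H, z) = 18 - 23*2*(16 - 3*1)/(-4 + 1)*(-14) = 18 - 23*2*(16 - 3)/(-3)*(-14) = 18 - 23*2*(-⅓)*13*(-14) = 18 - 23*(-26/3)*(-14) = 18 - 8372/3 = -8318/3)
-D(A, R(-19)) = -1*(-8318/3) = 8318/3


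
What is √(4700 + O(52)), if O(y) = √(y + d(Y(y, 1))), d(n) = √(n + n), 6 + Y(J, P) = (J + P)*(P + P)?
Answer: √(4700 + √2*√(26 + 5*√2)) ≈ 68.616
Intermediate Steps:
Y(J, P) = -6 + 2*P*(J + P) (Y(J, P) = -6 + (J + P)*(P + P) = -6 + (J + P)*(2*P) = -6 + 2*P*(J + P))
d(n) = √2*√n (d(n) = √(2*n) = √2*√n)
O(y) = √(y + √2*√(-4 + 2*y)) (O(y) = √(y + √2*√(-6 + 2*1² + 2*y*1)) = √(y + √2*√(-6 + 2*1 + 2*y)) = √(y + √2*√(-6 + 2 + 2*y)) = √(y + √2*√(-4 + 2*y)))
√(4700 + O(52)) = √(4700 + √(52 + 2*√(-2 + 52))) = √(4700 + √(52 + 2*√50)) = √(4700 + √(52 + 2*(5*√2))) = √(4700 + √(52 + 10*√2))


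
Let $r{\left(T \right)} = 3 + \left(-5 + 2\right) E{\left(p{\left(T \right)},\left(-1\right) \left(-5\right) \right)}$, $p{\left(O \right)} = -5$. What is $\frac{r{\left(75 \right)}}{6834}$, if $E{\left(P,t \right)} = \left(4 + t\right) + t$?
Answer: $- \frac{13}{2278} \approx -0.0057068$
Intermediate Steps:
$E{\left(P,t \right)} = 4 + 2 t$
$r{\left(T \right)} = -39$ ($r{\left(T \right)} = 3 + \left(-5 + 2\right) \left(4 + 2 \left(\left(-1\right) \left(-5\right)\right)\right) = 3 - 3 \left(4 + 2 \cdot 5\right) = 3 - 3 \left(4 + 10\right) = 3 - 42 = -39$)
$\frac{r{\left(75 \right)}}{6834} = - \frac{39}{6834} = \left(-39\right) \frac{1}{6834} = - \frac{13}{2278}$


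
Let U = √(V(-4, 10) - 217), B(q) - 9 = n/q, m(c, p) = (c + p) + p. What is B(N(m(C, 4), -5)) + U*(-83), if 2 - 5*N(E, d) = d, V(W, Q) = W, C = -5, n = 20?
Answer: 163/7 - 83*I*√221 ≈ 23.286 - 1233.9*I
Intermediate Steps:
m(c, p) = c + 2*p
N(E, d) = ⅖ - d/5
B(q) = 9 + 20/q
U = I*√221 (U = √(-4 - 217) = √(-221) = I*√221 ≈ 14.866*I)
B(N(m(C, 4), -5)) + U*(-83) = (9 + 20/(⅖ - ⅕*(-5))) + (I*√221)*(-83) = (9 + 20/(⅖ + 1)) - 83*I*√221 = (9 + 20/(7/5)) - 83*I*√221 = (9 + 20*(5/7)) - 83*I*√221 = (9 + 100/7) - 83*I*√221 = 163/7 - 83*I*√221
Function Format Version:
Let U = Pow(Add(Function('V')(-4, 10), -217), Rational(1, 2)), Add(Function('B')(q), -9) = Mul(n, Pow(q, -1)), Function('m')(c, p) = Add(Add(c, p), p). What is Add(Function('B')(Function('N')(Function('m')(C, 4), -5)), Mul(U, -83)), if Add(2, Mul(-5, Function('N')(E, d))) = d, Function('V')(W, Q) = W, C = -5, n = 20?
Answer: Add(Rational(163, 7), Mul(-83, I, Pow(221, Rational(1, 2)))) ≈ Add(23.286, Mul(-1233.9, I))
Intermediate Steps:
Function('m')(c, p) = Add(c, Mul(2, p))
Function('N')(E, d) = Add(Rational(2, 5), Mul(Rational(-1, 5), d))
Function('B')(q) = Add(9, Mul(20, Pow(q, -1)))
U = Mul(I, Pow(221, Rational(1, 2))) (U = Pow(Add(-4, -217), Rational(1, 2)) = Pow(-221, Rational(1, 2)) = Mul(I, Pow(221, Rational(1, 2))) ≈ Mul(14.866, I))
Add(Function('B')(Function('N')(Function('m')(C, 4), -5)), Mul(U, -83)) = Add(Add(9, Mul(20, Pow(Add(Rational(2, 5), Mul(Rational(-1, 5), -5)), -1))), Mul(Mul(I, Pow(221, Rational(1, 2))), -83)) = Add(Add(9, Mul(20, Pow(Add(Rational(2, 5), 1), -1))), Mul(-83, I, Pow(221, Rational(1, 2)))) = Add(Add(9, Mul(20, Pow(Rational(7, 5), -1))), Mul(-83, I, Pow(221, Rational(1, 2)))) = Add(Add(9, Mul(20, Rational(5, 7))), Mul(-83, I, Pow(221, Rational(1, 2)))) = Add(Add(9, Rational(100, 7)), Mul(-83, I, Pow(221, Rational(1, 2)))) = Add(Rational(163, 7), Mul(-83, I, Pow(221, Rational(1, 2))))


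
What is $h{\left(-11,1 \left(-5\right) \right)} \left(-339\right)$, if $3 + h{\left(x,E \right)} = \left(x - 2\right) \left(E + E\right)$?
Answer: $-43053$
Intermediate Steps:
$h{\left(x,E \right)} = -3 + 2 E \left(-2 + x\right)$ ($h{\left(x,E \right)} = -3 + \left(x - 2\right) \left(E + E\right) = -3 + \left(-2 + x\right) 2 E = -3 + 2 E \left(-2 + x\right)$)
$h{\left(-11,1 \left(-5\right) \right)} \left(-339\right) = \left(-3 - 4 \cdot 1 \left(-5\right) + 2 \cdot 1 \left(-5\right) \left(-11\right)\right) \left(-339\right) = \left(-3 - -20 + 2 \left(-5\right) \left(-11\right)\right) \left(-339\right) = \left(-3 + 20 + 110\right) \left(-339\right) = 127 \left(-339\right) = -43053$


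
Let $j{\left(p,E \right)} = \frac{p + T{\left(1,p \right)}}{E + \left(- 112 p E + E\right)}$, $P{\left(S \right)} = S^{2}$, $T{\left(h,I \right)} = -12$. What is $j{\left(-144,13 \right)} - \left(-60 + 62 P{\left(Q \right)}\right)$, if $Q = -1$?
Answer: $- \frac{16136}{8065} \approx -2.0007$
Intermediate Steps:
$j{\left(p,E \right)} = \frac{-12 + p}{2 E - 112 E p}$ ($j{\left(p,E \right)} = \frac{p - 12}{E + \left(- 112 p E + E\right)} = \frac{-12 + p}{E - \left(- E + 112 E p\right)} = \frac{-12 + p}{2 E - 112 E p}$)
$j{\left(-144,13 \right)} - \left(-60 + 62 P{\left(Q \right)}\right) = \frac{12 - -144}{2 \cdot 13 \left(-1 + 56 \left(-144\right)\right)} - \left(-60 + 62 \left(-1\right)^{2}\right) = \frac{1}{2} \cdot \frac{1}{13} \frac{1}{-1 - 8064} \left(12 + 144\right) - \left(-60 + 62 \cdot 1\right) = \frac{1}{2} \cdot \frac{1}{13} \frac{1}{-8065} \cdot 156 - \left(-60 + 62\right) = \frac{1}{2} \cdot \frac{1}{13} \left(- \frac{1}{8065}\right) 156 - 2 = - \frac{6}{8065} - 2 = - \frac{16136}{8065}$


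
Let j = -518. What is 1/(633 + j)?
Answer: 1/115 ≈ 0.0086956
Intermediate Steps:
1/(633 + j) = 1/(633 - 518) = 1/115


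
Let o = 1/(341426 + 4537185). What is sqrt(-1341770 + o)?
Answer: I*sqrt(31935260183847359559)/4878611 ≈ 1158.3*I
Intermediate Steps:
o = 1/4878611 ≈ 2.0498e-7
sqrt(-1341770 + o) = sqrt(-1341770 + 1/4878611) = sqrt(-6545973881469/4878611) = I*sqrt(31935260183847359559)/4878611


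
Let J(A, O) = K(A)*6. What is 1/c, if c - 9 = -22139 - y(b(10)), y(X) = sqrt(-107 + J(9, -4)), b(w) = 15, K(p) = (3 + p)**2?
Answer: -22130/489736143 + sqrt(757)/489736143 ≈ -4.5131e-5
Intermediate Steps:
J(A, O) = 6*(3 + A)**2 (J(A, O) = (3 + A)**2*6 = 6*(3 + A)**2)
y(X) = sqrt(757) (y(X) = sqrt(-107 + 6*(3 + 9)**2) = sqrt(-107 + 6*12**2) = sqrt(-107 + 6*144) = sqrt(-107 + 864) = sqrt(757))
c = -22130 - sqrt(757) (c = 9 + (-22139 - sqrt(757)) = -22130 - sqrt(757) ≈ -22158.)
1/c = 1/(-22130 - sqrt(757))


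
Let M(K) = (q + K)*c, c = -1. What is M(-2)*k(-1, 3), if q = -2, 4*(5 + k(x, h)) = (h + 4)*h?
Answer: 1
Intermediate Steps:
k(x, h) = -5 + h*(4 + h)/4 (k(x, h) = -5 + ((h + 4)*h)/4 = -5 + ((4 + h)*h)/4 = -5 + (h*(4 + h))/4 = -5 + h*(4 + h)/4)
M(K) = 2 - K (M(K) = (-2 + K)*(-1) = 2 - K)
M(-2)*k(-1, 3) = (2 - 1*(-2))*(-5 + 3 + (1/4)*3**2) = (2 + 2)*(-5 + 3 + (1/4)*9) = 4*(-5 + 3 + 9/4) = 4*(1/4) = 1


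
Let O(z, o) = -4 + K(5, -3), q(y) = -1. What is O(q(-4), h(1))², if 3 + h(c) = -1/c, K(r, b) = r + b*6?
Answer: 289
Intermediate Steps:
K(r, b) = r + 6*b
h(c) = -3 - 1/c
O(z, o) = -17 (O(z, o) = -4 + (5 + 6*(-3)) = -4 + (5 - 18) = -4 - 13 = -17)
O(q(-4), h(1))² = (-17)² = 289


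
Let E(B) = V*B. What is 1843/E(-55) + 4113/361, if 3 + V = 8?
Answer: 465752/99275 ≈ 4.6915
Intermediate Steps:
V = 5 (V = -3 + 8 = 5)
E(B) = 5*B
1843/E(-55) + 4113/361 = 1843/((5*(-55))) + 4113/361 = 1843/(-275) + 4113*(1/361) = 1843*(-1/275) + 4113/361 = -1843/275 + 4113/361 = 465752/99275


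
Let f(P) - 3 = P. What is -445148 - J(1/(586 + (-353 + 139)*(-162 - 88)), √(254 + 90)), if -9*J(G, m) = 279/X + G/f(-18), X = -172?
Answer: -279525662767121/627938460 ≈ -4.4515e+5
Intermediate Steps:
f(P) = 3 + P
J(G, m) = 31/172 + G/135 (J(G, m) = -(279/(-172) + G/(3 - 18))/9 = -(279*(-1/172) + G/(-15))/9 = -(-279/172 + G*(-1/15))/9 = -(-279/172 - G/15)/9 = 31/172 + G/135)
-445148 - J(1/(586 + (-353 + 139)*(-162 - 88)), √(254 + 90)) = -445148 - (31/172 + 1/(135*(586 + (-353 + 139)*(-162 - 88)))) = -445148 - (31/172 + 1/(135*(586 - 214*(-250)))) = -445148 - (31/172 + 1/(135*(586 + 53500))) = -445148 - (31/172 + (1/135)/54086) = -445148 - (31/172 + (1/135)*(1/54086)) = -445148 - (31/172 + 1/7301610) = -445148 - 1*113175041/627938460 = -445148 - 113175041/627938460 = -279525662767121/627938460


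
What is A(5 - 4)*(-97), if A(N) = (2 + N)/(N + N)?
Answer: -291/2 ≈ -145.50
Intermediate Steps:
A(N) = (2 + N)/(2*N) (A(N) = (2 + N)/((2*N)) = (2 + N)*(1/(2*N)) = (2 + N)/(2*N))
A(5 - 4)*(-97) = ((2 + (5 - 4))/(2*(5 - 4)))*(-97) = ((½)*(2 + 1)/1)*(-97) = ((½)*1*3)*(-97) = (3/2)*(-97) = -291/2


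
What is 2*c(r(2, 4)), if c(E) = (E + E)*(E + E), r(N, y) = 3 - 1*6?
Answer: 72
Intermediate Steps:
r(N, y) = -3 (r(N, y) = 3 - 6 = -3)
c(E) = 4*E**2 (c(E) = (2*E)*(2*E) = 4*E**2)
2*c(r(2, 4)) = 2*(4*(-3)**2) = 2*(4*9) = 2*36 = 72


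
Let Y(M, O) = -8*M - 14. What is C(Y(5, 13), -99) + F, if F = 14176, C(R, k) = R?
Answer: 14122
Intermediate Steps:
Y(M, O) = -14 - 8*M
C(Y(5, 13), -99) + F = (-14 - 8*5) + 14176 = (-14 - 40) + 14176 = -54 + 14176 = 14122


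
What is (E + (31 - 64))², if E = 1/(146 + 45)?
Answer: 39715204/36481 ≈ 1088.7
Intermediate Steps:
E = 1/191 ≈ 0.0052356
(E + (31 - 64))² = (1/191 + (31 - 64))² = (1/191 - 33)² = (-6302/191)² = 39715204/36481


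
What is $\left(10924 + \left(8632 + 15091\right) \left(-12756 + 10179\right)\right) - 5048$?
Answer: $-61128295$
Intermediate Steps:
$\left(10924 + \left(8632 + 15091\right) \left(-12756 + 10179\right)\right) - 5048 = \left(10924 + 23723 \left(-2577\right)\right) - 5048 = \left(10924 - 61134171\right) - 5048 = -61123247 - 5048 = -61128295$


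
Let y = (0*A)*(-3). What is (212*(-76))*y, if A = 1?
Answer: 0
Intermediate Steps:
y = 0 (y = (0*1)*(-3) = 0*(-3) = 0)
(212*(-76))*y = (212*(-76))*0 = -16112*0 = 0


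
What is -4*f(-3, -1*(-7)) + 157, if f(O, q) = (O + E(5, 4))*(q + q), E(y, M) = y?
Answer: 45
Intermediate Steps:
f(O, q) = 2*q*(5 + O) (f(O, q) = (O + 5)*(q + q) = (5 + O)*(2*q) = 2*q*(5 + O))
-4*f(-3, -1*(-7)) + 157 = -8*(-1*(-7))*(5 - 3) + 157 = -8*7*2 + 157 = -4*28 + 157 = -112 + 157 = 45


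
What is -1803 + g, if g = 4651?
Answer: 2848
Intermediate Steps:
-1803 + g = -1803 + 4651 = 2848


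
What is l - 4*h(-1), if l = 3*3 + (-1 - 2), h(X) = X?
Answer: 10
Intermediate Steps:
l = 6 (l = 9 - 3 = 6)
l - 4*h(-1) = 6 - 4*(-1) = 6 + 4 = 10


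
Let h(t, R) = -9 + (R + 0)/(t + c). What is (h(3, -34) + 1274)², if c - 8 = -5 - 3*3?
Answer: 14661241/9 ≈ 1.6290e+6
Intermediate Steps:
c = -6 (c = 8 + (-5 - 3*3) = 8 + (-5 - 9) = 8 - 14 = -6)
h(t, R) = -9 + R/(-6 + t) (h(t, R) = -9 + (R + 0)/(t - 6) = -9 + R/(-6 + t))
(h(3, -34) + 1274)² = ((54 - 34 - 9*3)/(-6 + 3) + 1274)² = ((54 - 34 - 27)/(-3) + 1274)² = (-⅓*(-7) + 1274)² = (7/3 + 1274)² = (3829/3)² = 14661241/9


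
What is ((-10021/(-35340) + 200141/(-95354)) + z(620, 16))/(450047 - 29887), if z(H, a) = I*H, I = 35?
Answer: 2812260283519/54456135417600 ≈ 0.051643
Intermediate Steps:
z(H, a) = 35*H
((-10021/(-35340) + 200141/(-95354)) + z(620, 16))/(450047 - 29887) = ((-10021/(-35340) + 200141/(-95354)) + 35*620)/(450047 - 29887) = ((-10021*(-1/35340) + 200141*(-1/95354)) + 21700)/420160 = ((10021/35340 - 200141/95354) + 21700)*(1/420160) = (-3058720253/1684905180 + 21700)*(1/420160) = (36559383685747/1684905180)*(1/420160) = 2812260283519/54456135417600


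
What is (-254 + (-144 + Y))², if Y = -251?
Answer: 421201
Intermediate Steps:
(-254 + (-144 + Y))² = (-254 + (-144 - 251))² = (-254 - 395)² = (-649)² = 421201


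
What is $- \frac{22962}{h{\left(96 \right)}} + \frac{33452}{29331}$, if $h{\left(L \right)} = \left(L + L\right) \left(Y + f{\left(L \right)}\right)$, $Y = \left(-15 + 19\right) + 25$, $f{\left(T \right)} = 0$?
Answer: $- \frac{81206281}{27219168} \approx -2.9834$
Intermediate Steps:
$Y = 29$ ($Y = 4 + 25 = 29$)
$h{\left(L \right)} = 58 L$ ($h{\left(L \right)} = \left(L + L\right) \left(29 + 0\right) = 2 L 29 = 58 L$)
$- \frac{22962}{h{\left(96 \right)}} + \frac{33452}{29331} = - \frac{22962}{58 \cdot 96} + \frac{33452}{29331} = - \frac{22962}{5568} + 33452 \cdot \frac{1}{29331} = \left(-22962\right) \frac{1}{5568} + \frac{33452}{29331} = - \frac{3827}{928} + \frac{33452}{29331} = - \frac{81206281}{27219168}$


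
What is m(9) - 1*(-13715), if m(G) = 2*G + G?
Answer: 13742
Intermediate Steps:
m(G) = 3*G
m(9) - 1*(-13715) = 3*9 - 1*(-13715) = 27 + 13715 = 13742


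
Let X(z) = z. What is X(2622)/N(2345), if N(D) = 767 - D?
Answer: -437/263 ≈ -1.6616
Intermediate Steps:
X(2622)/N(2345) = 2622/(767 - 1*2345) = 2622/(767 - 2345) = 2622/(-1578) = 2622*(-1/1578) = -437/263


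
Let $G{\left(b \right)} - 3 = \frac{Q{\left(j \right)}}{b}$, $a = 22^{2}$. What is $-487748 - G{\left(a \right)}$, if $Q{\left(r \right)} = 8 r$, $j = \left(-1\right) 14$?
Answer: $- \frac{59017843}{121} \approx -4.8775 \cdot 10^{5}$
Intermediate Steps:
$j = -14$
$a = 484$
$G{\left(b \right)} = 3 - \frac{112}{b}$ ($G{\left(b \right)} = 3 + \frac{8 \left(-14\right)}{b} = 3 - \frac{112}{b}$)
$-487748 - G{\left(a \right)} = -487748 - \left(3 - \frac{112}{484}\right) = -487748 - \left(3 - \frac{28}{121}\right) = -487748 - \frac{335}{121} = - \frac{59017843}{121}$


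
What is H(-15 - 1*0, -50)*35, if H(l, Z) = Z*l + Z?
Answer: 24500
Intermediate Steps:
H(l, Z) = Z + Z*l
H(-15 - 1*0, -50)*35 = -50*(1 + (-15 - 1*0))*35 = -50*(1 + (-15 + 0))*35 = -50*(1 - 15)*35 = -50*(-14)*35 = 700*35 = 24500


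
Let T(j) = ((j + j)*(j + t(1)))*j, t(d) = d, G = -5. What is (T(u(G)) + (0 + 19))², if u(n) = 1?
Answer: 529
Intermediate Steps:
T(j) = 2*j²*(1 + j) (T(j) = ((j + j)*(j + 1))*j = ((2*j)*(1 + j))*j = (2*j*(1 + j))*j = 2*j²*(1 + j))
(T(u(G)) + (0 + 19))² = (2*1²*(1 + 1) + (0 + 19))² = (2*1*2 + 19)² = (4 + 19)² = 23² = 529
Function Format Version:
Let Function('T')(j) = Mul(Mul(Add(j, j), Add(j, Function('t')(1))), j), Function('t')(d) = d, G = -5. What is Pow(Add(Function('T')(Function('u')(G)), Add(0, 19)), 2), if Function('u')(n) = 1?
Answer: 529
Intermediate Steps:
Function('T')(j) = Mul(2, Pow(j, 2), Add(1, j)) (Function('T')(j) = Mul(Mul(Add(j, j), Add(j, 1)), j) = Mul(Mul(Mul(2, j), Add(1, j)), j) = Mul(Mul(2, j, Add(1, j)), j) = Mul(2, Pow(j, 2), Add(1, j)))
Pow(Add(Function('T')(Function('u')(G)), Add(0, 19)), 2) = Pow(Add(Mul(2, Pow(1, 2), Add(1, 1)), Add(0, 19)), 2) = Pow(Add(Mul(2, 1, 2), 19), 2) = Pow(Add(4, 19), 2) = Pow(23, 2) = 529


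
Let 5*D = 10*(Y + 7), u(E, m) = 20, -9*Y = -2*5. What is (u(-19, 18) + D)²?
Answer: 106276/81 ≈ 1312.0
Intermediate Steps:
Y = 10/9 (Y = -(-2)*5/9 = -⅑*(-10) = 10/9 ≈ 1.1111)
D = 146/9 (D = (10*(10/9 + 7))/5 = (10*(73/9))/5 = (⅕)*(730/9) = 146/9 ≈ 16.222)
(u(-19, 18) + D)² = (20 + 146/9)² = (326/9)² = 106276/81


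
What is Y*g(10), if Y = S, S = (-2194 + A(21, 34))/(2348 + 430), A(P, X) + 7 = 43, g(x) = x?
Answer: -10790/1389 ≈ -7.7682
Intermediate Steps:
A(P, X) = 36 (A(P, X) = -7 + 43 = 36)
S = -1079/1389 (S = (-2194 + 36)/(2348 + 430) = -2158/2778 = -2158*1/2778 = -1079/1389 ≈ -0.77682)
Y = -1079/1389 ≈ -0.77682
Y*g(10) = -1079/1389*10 = -10790/1389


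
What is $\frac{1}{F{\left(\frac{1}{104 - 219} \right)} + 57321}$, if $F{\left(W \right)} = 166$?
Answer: $\frac{1}{57487} \approx 1.7395 \cdot 10^{-5}$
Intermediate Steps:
$\frac{1}{F{\left(\frac{1}{104 - 219} \right)} + 57321} = \frac{1}{166 + 57321} = \frac{1}{57487}$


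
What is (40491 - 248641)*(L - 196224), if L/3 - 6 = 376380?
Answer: -194190212100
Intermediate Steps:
L = 1129158 (L = 18 + 3*376380 = 18 + 1129140 = 1129158)
(40491 - 248641)*(L - 196224) = (40491 - 248641)*(1129158 - 196224) = -208150*932934 = -194190212100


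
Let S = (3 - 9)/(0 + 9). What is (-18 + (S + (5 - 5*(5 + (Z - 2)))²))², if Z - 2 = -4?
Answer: 3136/9 ≈ 348.44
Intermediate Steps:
Z = -2 (Z = 2 - 4 = -2)
S = -⅔ (S = -6/9 = -6*⅑ = -⅔ ≈ -0.66667)
(-18 + (S + (5 - 5*(5 + (Z - 2)))²))² = (-18 + (-⅔ + (5 - 5*(5 + (-2 - 2)))²))² = (-18 + (-⅔ + (5 - 5*(5 - 4))²))² = (-18 + (-⅔ + (5 - 5*1)²))² = (-18 + (-⅔ + (5 - 5)²))² = (-18 + (-⅔ + 0²))² = (-18 + (-⅔ + 0))² = (-18 - ⅔)² = (-56/3)² = 3136/9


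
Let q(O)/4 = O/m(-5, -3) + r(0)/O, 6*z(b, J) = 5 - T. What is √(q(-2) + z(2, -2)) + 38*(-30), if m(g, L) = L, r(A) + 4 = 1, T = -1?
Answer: -1140 + √87/3 ≈ -1136.9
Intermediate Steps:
r(A) = -3 (r(A) = -4 + 1 = -3)
z(b, J) = 1 (z(b, J) = (5 - 1*(-1))/6 = (5 + 1)/6 = (⅙)*6 = 1)
q(O) = -12/O - 4*O/3 (q(O) = 4*(O/(-3) - 3/O) = 4*(O*(-⅓) - 3/O) = 4*(-O/3 - 3/O) = 4*(-3/O - O/3) = -12/O - 4*O/3)
√(q(-2) + z(2, -2)) + 38*(-30) = √((-12/(-2) - 4/3*(-2)) + 1) + 38*(-30) = √((-12*(-½) + 8/3) + 1) - 1140 = √((6 + 8/3) + 1) - 1140 = √(26/3 + 1) - 1140 = √(29/3) - 1140 = √87/3 - 1140 = -1140 + √87/3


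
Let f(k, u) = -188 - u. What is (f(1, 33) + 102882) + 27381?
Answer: 130042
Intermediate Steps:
(f(1, 33) + 102882) + 27381 = ((-188 - 1*33) + 102882) + 27381 = ((-188 - 33) + 102882) + 27381 = (-221 + 102882) + 27381 = 102661 + 27381 = 130042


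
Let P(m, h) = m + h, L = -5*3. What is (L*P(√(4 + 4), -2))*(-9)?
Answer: -270 + 270*√2 ≈ 111.84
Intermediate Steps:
L = -15
P(m, h) = h + m
(L*P(√(4 + 4), -2))*(-9) = -15*(-2 + √(4 + 4))*(-9) = -15*(-2 + √8)*(-9) = -15*(-2 + 2*√2)*(-9) = (30 - 30*√2)*(-9) = -270 + 270*√2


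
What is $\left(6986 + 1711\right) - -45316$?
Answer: $54013$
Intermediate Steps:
$\left(6986 + 1711\right) - -45316 = 8697 + 45316 = 54013$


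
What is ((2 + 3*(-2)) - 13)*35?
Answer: -595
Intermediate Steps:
((2 + 3*(-2)) - 13)*35 = ((2 - 6) - 13)*35 = (-4 - 13)*35 = -17*35 = -595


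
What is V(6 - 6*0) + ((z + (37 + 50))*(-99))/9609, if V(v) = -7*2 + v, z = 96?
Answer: -31663/3203 ≈ -9.8854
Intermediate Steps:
V(v) = -14 + v
V(6 - 6*0) + ((z + (37 + 50))*(-99))/9609 = (-14 + (6 - 6*0)) + ((96 + (37 + 50))*(-99))/9609 = (-14 + (6 + 0)) + ((96 + 87)*(-99))*(1/9609) = (-14 + 6) + (183*(-99))*(1/9609) = -8 - 18117*1/9609 = -8 - 6039/3203 = -31663/3203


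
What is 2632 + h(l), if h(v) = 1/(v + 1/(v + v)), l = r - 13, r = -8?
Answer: 2324014/883 ≈ 2632.0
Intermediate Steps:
l = -21 (l = -8 - 13 = -21)
h(v) = 1/(v + 1/(2*v))
2632 + h(l) = 2632 + 2*(-21)/(1 + 2*(-21)²) = 2632 + 2*(-21)/(1 + 2*441) = 2632 + 2*(-21)/(1 + 882) = 2632 + 2*(-21)/883 = 2632 + 2*(-21)*(1/883) = 2632 - 42/883 = 2324014/883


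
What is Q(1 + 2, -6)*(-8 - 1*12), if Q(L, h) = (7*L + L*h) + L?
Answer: -120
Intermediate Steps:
Q(L, h) = 8*L + L*h
Q(1 + 2, -6)*(-8 - 1*12) = ((1 + 2)*(8 - 6))*(-8 - 1*12) = (3*2)*(-8 - 12) = 6*(-20) = -120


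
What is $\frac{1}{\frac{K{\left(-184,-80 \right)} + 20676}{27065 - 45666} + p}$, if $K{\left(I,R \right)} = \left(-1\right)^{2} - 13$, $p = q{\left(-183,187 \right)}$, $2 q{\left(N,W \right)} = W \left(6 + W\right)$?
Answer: $\frac{37202}{671287363} \approx 5.5419 \cdot 10^{-5}$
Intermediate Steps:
$q{\left(N,W \right)} = \frac{W \left(6 + W\right)}{2}$
$p = \frac{36091}{2}$ ($p = \frac{1}{2} \cdot 187 \left(6 + 187\right) = \frac{1}{2} \cdot 187 \cdot 193 = \frac{36091}{2} \approx 18046.0$)
$K{\left(I,R \right)} = -12$ ($K{\left(I,R \right)} = 1 - 13 = -12$)
$\frac{1}{\frac{K{\left(-184,-80 \right)} + 20676}{27065 - 45666} + p} = \frac{1}{\frac{-12 + 20676}{27065 - 45666} + \frac{36091}{2}} = \frac{1}{\frac{20664}{-18601} + \frac{36091}{2}} = \frac{1}{20664 \left(- \frac{1}{18601}\right) + \frac{36091}{2}} = \frac{1}{- \frac{20664}{18601} + \frac{36091}{2}} = \frac{1}{\frac{671287363}{37202}} = \frac{37202}{671287363}$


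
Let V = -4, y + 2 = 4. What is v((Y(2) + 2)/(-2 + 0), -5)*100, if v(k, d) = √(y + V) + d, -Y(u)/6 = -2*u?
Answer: -500 + 100*I*√2 ≈ -500.0 + 141.42*I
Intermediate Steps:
Y(u) = 12*u (Y(u) = -(-12)*u = 12*u)
y = 2 (y = -2 + 4 = 2)
v(k, d) = d + I*√2 (v(k, d) = √(2 - 4) + d = √(-2) + d = I*√2 + d = d + I*√2)
v((Y(2) + 2)/(-2 + 0), -5)*100 = (-5 + I*√2)*100 = -500 + 100*I*√2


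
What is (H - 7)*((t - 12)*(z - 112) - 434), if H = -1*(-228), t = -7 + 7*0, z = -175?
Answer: 1109199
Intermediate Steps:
t = -7 (t = -7 + 0 = -7)
H = 228
(H - 7)*((t - 12)*(z - 112) - 434) = (228 - 7)*((-7 - 12)*(-175 - 112) - 434) = 221*(-19*(-287) - 434) = 221*(5453 - 434) = 221*5019 = 1109199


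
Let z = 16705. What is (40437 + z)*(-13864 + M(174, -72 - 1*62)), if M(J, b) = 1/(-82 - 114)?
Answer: -77637263995/98 ≈ -7.9222e+8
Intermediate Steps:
M(J, b) = -1/196 (M(J, b) = 1/(-196) = -1/196)
(40437 + z)*(-13864 + M(174, -72 - 1*62)) = (40437 + 16705)*(-13864 - 1/196) = 57142*(-2717345/196) = -77637263995/98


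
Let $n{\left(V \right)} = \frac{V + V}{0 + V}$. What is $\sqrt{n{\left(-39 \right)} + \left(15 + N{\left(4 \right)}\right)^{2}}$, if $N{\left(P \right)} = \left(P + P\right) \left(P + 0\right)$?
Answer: $\sqrt{2211} \approx 47.021$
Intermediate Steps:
$N{\left(P \right)} = 2 P^{2}$ ($N{\left(P \right)} = 2 P P = 2 P^{2}$)
$n{\left(V \right)} = 2$ ($n{\left(V \right)} = \frac{2 V}{V} = 2$)
$\sqrt{n{\left(-39 \right)} + \left(15 + N{\left(4 \right)}\right)^{2}} = \sqrt{2 + \left(15 + 2 \cdot 4^{2}\right)^{2}} = \sqrt{2 + \left(15 + 2 \cdot 16\right)^{2}} = \sqrt{2 + \left(15 + 32\right)^{2}} = \sqrt{2 + 47^{2}} = \sqrt{2 + 2209} = \sqrt{2211}$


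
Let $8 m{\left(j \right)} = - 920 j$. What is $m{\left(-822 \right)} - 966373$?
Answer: $-871843$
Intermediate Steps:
$m{\left(j \right)} = - 115 j$ ($m{\left(j \right)} = \frac{\left(-920\right) j}{8} = - 115 j$)
$m{\left(-822 \right)} - 966373 = \left(-115\right) \left(-822\right) - 966373 = 94530 - 966373 = -871843$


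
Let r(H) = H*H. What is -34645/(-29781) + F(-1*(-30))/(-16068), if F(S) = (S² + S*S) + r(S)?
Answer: 39688930/39876759 ≈ 0.99529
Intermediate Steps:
r(H) = H²
F(S) = 3*S² (F(S) = (S² + S*S) + S² = (S² + S²) + S² = 2*S² + S² = 3*S²)
-34645/(-29781) + F(-1*(-30))/(-16068) = -34645/(-29781) + (3*(-1*(-30))²)/(-16068) = -34645*(-1/29781) + (3*30²)*(-1/16068) = 34645/29781 + (3*900)*(-1/16068) = 34645/29781 + 2700*(-1/16068) = 34645/29781 - 225/1339 = 39688930/39876759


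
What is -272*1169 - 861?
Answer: -318829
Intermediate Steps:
-272*1169 - 861 = -317968 - 861 = -318829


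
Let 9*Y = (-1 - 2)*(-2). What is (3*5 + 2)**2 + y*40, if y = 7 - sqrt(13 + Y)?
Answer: 569 - 40*sqrt(123)/3 ≈ 421.13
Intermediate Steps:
Y = 2/3 (Y = ((-1 - 2)*(-2))/9 = (-3*(-2))/9 = (1/9)*6 = 2/3 ≈ 0.66667)
y = 7 - sqrt(123)/3 (y = 7 - sqrt(13 + 2/3) = 7 - sqrt(41/3) = 7 - sqrt(123)/3 ≈ 3.3032)
(3*5 + 2)**2 + y*40 = (3*5 + 2)**2 + (7 - sqrt(123)/3)*40 = (15 + 2)**2 + (280 - 40*sqrt(123)/3) = 17**2 + (280 - 40*sqrt(123)/3) = 289 + (280 - 40*sqrt(123)/3) = 569 - 40*sqrt(123)/3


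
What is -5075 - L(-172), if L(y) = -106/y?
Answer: -436503/86 ≈ -5075.6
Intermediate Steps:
-5075 - L(-172) = -5075 - (-106)/(-172) = -5075 - (-106)*(-1)/172 = -5075 - 1*53/86 = -5075 - 53/86 = -436503/86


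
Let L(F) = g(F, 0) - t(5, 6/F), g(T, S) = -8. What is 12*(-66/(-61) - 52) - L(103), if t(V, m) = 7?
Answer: -36357/61 ≈ -596.02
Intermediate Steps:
L(F) = -15 (L(F) = -8 - 1*7 = -8 - 7 = -15)
12*(-66/(-61) - 52) - L(103) = 12*(-66/(-61) - 52) - 1*(-15) = 12*(-66*(-1/61) - 52) + 15 = 12*(66/61 - 52) + 15 = 12*(-3106/61) + 15 = -37272/61 + 15 = -36357/61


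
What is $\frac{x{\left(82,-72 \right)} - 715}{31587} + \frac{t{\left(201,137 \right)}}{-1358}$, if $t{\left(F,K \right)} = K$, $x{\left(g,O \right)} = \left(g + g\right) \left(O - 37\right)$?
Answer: $- \frac{9857999}{14298382} \approx -0.68945$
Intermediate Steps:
$x{\left(g,O \right)} = 2 g \left(-37 + O\right)$
$\frac{x{\left(82,-72 \right)} - 715}{31587} + \frac{t{\left(201,137 \right)}}{-1358} = \frac{2 \cdot 82 \left(-37 - 72\right) - 715}{31587} + \frac{137}{-1358} = \left(2 \cdot 82 \left(-109\right) - 715\right) \frac{1}{31587} + 137 \left(- \frac{1}{1358}\right) = \left(-17876 - 715\right) \frac{1}{31587} - \frac{137}{1358} = \left(-18591\right) \frac{1}{31587} - \frac{137}{1358} = - \frac{6197}{10529} - \frac{137}{1358} = - \frac{9857999}{14298382}$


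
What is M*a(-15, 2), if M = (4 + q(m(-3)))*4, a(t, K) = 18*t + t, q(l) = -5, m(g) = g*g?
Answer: 1140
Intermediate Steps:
m(g) = g²
a(t, K) = 19*t
M = -4 (M = (4 - 5)*4 = -1*4 = -4)
M*a(-15, 2) = -76*(-15) = -4*(-285) = 1140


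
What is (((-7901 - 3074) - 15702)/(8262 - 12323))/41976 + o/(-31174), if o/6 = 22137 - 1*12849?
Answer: -431764365155/241548247512 ≈ -1.7875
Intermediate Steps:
o = 55728 (o = 6*(22137 - 1*12849) = 6*(22137 - 12849) = 6*9288 = 55728)
(((-7901 - 3074) - 15702)/(8262 - 12323))/41976 + o/(-31174) = (((-7901 - 3074) - 15702)/(8262 - 12323))/41976 + 55728/(-31174) = ((-10975 - 15702)/(-4061))*(1/41976) + 55728*(-1/31174) = -26677*(-1/4061)*(1/41976) - 27864/15587 = (26677/4061)*(1/41976) - 27864/15587 = 26677/170464536 - 27864/15587 = -431764365155/241548247512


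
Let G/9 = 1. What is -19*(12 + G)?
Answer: -399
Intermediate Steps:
G = 9 (G = 9*1 = 9)
-19*(12 + G) = -19*(12 + 9) = -19*21 = -399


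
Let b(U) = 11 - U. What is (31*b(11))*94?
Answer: 0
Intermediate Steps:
(31*b(11))*94 = (31*(11 - 1*11))*94 = (31*(11 - 11))*94 = (31*0)*94 = 0*94 = 0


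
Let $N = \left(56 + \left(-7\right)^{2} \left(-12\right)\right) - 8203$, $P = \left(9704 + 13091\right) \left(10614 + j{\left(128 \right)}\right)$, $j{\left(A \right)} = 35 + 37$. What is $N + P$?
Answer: $243578635$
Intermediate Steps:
$j{\left(A \right)} = 72$
$P = 243587370$ ($P = \left(9704 + 13091\right) \left(10614 + 72\right) = 22795 \cdot 10686 = 243587370$)
$N = -8735$ ($N = \left(56 + 49 \left(-12\right)\right) - 8203 = \left(56 - 588\right) - 8203 = -532 - 8203 = -8735$)
$N + P = -8735 + 243587370 = 243578635$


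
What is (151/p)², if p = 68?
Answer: 22801/4624 ≈ 4.9310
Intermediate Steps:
(151/p)² = (151/68)² = 22801/4624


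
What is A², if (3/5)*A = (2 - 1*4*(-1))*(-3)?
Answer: 900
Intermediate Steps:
A = -30 (A = 5*((2 - 1*4*(-1))*(-3))/3 = 5*((2 - 4*(-1))*(-3))/3 = 5*((2 + 4)*(-3))/3 = 5*(6*(-3))/3 = (5/3)*(-18) = -30)
A² = (-30)² = 900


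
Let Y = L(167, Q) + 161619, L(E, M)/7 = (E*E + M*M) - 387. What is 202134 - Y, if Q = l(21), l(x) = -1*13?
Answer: -153182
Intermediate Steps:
l(x) = -13
Q = -13
L(E, M) = -2709 + 7*E² + 7*M² (L(E, M) = 7*((E*E + M*M) - 387) = 7*((E² + M²) - 387) = 7*(-387 + E² + M²) = -2709 + 7*E² + 7*M²)
Y = 355316 (Y = (-2709 + 7*167² + 7*(-13)²) + 161619 = (-2709 + 7*27889 + 7*169) + 161619 = (-2709 + 195223 + 1183) + 161619 = 193697 + 161619 = 355316)
202134 - Y = 202134 - 1*355316 = 202134 - 355316 = -153182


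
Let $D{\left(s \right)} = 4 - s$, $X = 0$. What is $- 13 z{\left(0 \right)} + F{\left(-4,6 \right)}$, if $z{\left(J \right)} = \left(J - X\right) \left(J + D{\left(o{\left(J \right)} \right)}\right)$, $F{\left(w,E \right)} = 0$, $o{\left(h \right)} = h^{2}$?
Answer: $0$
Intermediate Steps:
$z{\left(J \right)} = J \left(4 + J - J^{2}\right)$ ($z{\left(J \right)} = \left(J - 0\right) \left(J - \left(-4 + J^{2}\right)\right) = \left(J + 0\right) \left(4 + J - J^{2}\right) = J \left(4 + J - J^{2}\right)$)
$- 13 z{\left(0 \right)} + F{\left(-4,6 \right)} = - 13 \cdot 0 \left(4 + 0 - 0^{2}\right) + 0 = - 13 \cdot 0 \left(4 + 0 - 0\right) + 0 = - 13 \cdot 0 \left(4 + 0 + 0\right) + 0 = - 13 \cdot 0 \cdot 4 + 0 = \left(-13\right) 0 + 0 = 0 + 0 = 0$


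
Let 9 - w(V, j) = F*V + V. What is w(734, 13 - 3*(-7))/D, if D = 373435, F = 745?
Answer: -109511/74687 ≈ -1.4663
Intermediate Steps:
w(V, j) = 9 - 746*V (w(V, j) = 9 - (745*V + V) = 9 - 746*V)
w(734, 13 - 3*(-7))/D = (9 - 746*734)/373435 = (9 - 547564)*(1/373435) = -547555*1/373435 = -109511/74687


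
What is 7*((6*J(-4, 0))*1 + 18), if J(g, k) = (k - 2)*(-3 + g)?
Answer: 714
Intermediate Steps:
J(g, k) = (-3 + g)*(-2 + k) (J(g, k) = (-2 + k)*(-3 + g) = (-3 + g)*(-2 + k))
7*((6*J(-4, 0))*1 + 18) = 7*((6*(6 - 3*0 - 2*(-4) - 4*0))*1 + 18) = 7*((6*(6 + 0 + 8 + 0))*1 + 18) = 7*((6*14)*1 + 18) = 7*(84*1 + 18) = 7*(84 + 18) = 7*102 = 714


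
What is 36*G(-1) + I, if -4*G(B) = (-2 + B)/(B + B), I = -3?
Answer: -33/2 ≈ -16.500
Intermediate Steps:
G(B) = -(-2 + B)/(8*B) (G(B) = -(-2 + B)/(4*(B + B)) = -(-2 + B)/(4*(2*B)) = -(-2 + B)*1/(2*B)/4 = -(-2 + B)/(8*B))
36*G(-1) + I = 36*((⅛)*(2 - 1*(-1))/(-1)) - 3 = 36*((⅛)*(-1)*(2 + 1)) - 3 = 36*((⅛)*(-1)*3) - 3 = 36*(-3/8) - 3 = -27/2 - 3 = -33/2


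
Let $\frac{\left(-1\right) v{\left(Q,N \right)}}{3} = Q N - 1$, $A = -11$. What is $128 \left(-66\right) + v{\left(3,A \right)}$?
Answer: $-8346$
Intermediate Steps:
$v{\left(Q,N \right)} = 3 - 3 N Q$ ($v{\left(Q,N \right)} = - 3 \left(Q N - 1\right) = - 3 \left(N Q - 1\right) = - 3 \left(-1 + N Q\right) = 3 - 3 N Q$)
$128 \left(-66\right) + v{\left(3,A \right)} = 128 \left(-66\right) - \left(-3 - 99\right) = -8448 + \left(3 + 99\right) = -8448 + 102 = -8346$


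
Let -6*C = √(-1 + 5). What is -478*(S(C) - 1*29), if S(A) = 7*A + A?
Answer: 45410/3 ≈ 15137.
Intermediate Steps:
C = -⅓ (C = -√(-1 + 5)/6 = -√4/6 = -⅙*2 = -⅓ ≈ -0.33333)
S(A) = 8*A
-478*(S(C) - 1*29) = -478*(8*(-⅓) - 1*29) = -478*(-8/3 - 29) = -478*(-95/3) = 45410/3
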